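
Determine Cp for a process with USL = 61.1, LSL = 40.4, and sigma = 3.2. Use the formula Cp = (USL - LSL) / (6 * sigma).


Cp = (61.1 - 40.4) / (6 * 3.2)

1.08


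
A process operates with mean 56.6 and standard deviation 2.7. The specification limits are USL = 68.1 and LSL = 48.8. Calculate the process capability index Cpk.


Cpu = (68.1 - 56.6) / (3 * 2.7) = 1.42
Cpl = (56.6 - 48.8) / (3 * 2.7) = 0.96
Cpk = min(1.42, 0.96) = 0.96

0.96


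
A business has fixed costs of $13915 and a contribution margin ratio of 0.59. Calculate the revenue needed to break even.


Formula: BER = Fixed Costs / Contribution Margin Ratio
BER = $13915 / 0.59
BER = $23584.75 (to the nearest cent)

$23584.75


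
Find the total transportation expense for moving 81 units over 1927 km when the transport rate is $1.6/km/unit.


TC = dist * cost * units = 1927 * 1.6 * 81 = $249739.20

$249739.20


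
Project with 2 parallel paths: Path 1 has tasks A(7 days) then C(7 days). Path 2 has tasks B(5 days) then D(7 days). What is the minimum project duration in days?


Path 1 = 7 + 7 = 14 days
Path 2 = 5 + 7 = 12 days
Duration = max(14, 12) = 14 days

14 days


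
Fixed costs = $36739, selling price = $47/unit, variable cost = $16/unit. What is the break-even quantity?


Formula: BEQ = Fixed Costs / (Price - Variable Cost)
Contribution margin = $47 - $16 = $31/unit
BEQ = ceil($36739 / $31/unit) = ceil(1185.13) = 1186 units

1186 units


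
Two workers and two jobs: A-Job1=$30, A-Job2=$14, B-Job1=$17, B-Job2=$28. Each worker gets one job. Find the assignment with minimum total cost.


Option 1: A->1 + B->2 = $30 + $28 = $58
Option 2: A->2 + B->1 = $14 + $17 = $31
Min cost = min($58, $31) = $31

$31


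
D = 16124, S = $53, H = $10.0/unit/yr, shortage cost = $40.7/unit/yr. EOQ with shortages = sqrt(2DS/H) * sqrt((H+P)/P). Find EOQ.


Formula: EOQ* = sqrt(2DS/H) * sqrt((H+P)/P)
Base EOQ = sqrt(2*16124*53/10.0) = 413.42 units
Correction = sqrt((10.0+40.7)/40.7) = 1.11611
EOQ* = 413.42 * 1.11611 = 461.4 units

461.4 units


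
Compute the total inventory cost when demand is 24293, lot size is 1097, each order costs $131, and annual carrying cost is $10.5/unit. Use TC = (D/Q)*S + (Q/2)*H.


TC = 24293/1097 * 131 + 1097/2 * 10.5

$8660.24


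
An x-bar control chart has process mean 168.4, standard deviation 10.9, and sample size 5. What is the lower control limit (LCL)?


LCL = 168.4 - 3 * 10.9 / sqrt(5)

153.78


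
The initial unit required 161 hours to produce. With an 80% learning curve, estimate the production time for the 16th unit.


Formula: T_n = T_1 * (learning_rate)^(log2(n)) where learning_rate = rate/100
Doublings = log2(16) = 4
T_n = 161 * 0.8^4
T_n = 161 * 0.4096 = 65.9 hours

65.9 hours


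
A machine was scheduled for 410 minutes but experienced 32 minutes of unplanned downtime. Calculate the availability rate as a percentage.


Formula: Availability = (Planned Time - Downtime) / Planned Time * 100
Uptime = 410 - 32 = 378 min
Availability = 378 / 410 * 100 = 92.2%

92.2%


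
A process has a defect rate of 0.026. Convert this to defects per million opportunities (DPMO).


DPMO = defect_rate * 1000000 = 0.026 * 1000000

26000


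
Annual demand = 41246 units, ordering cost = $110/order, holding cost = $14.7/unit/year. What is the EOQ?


Formula: EOQ = sqrt(2 * D * S / H)
Numerator: 2 * 41246 * 110 = 9074120
2DS/H = 9074120 / 14.7 = 617287.1
EOQ = sqrt(617287.1) = 785.7 units

785.7 units


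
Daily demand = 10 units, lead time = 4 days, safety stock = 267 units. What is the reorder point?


Formula: ROP = (Daily Demand * Lead Time) + Safety Stock
Demand during lead time = 10 * 4 = 40 units
ROP = 40 + 267 = 307 units

307 units


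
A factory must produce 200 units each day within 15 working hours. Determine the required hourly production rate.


Formula: Production Rate = Daily Demand / Available Hours
Rate = 200 units/day / 15 hours/day
Rate = 13.3 units/hour

13.3 units/hour


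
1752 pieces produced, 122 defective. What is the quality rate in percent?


Formula: Quality Rate = Good Pieces / Total Pieces * 100
Good pieces = 1752 - 122 = 1630
QR = 1630 / 1752 * 100 = 93.0%

93.0%


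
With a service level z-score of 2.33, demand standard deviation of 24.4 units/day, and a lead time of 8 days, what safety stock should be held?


Formula: SS = z * sigma_d * sqrt(LT)
sqrt(LT) = sqrt(8) = 2.8284
SS = 2.33 * 24.4 * 2.8284
SS = 160.8 units

160.8 units


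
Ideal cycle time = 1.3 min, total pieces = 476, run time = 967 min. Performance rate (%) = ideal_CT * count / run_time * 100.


Formula: Performance = (Ideal CT * Total Count) / Run Time * 100
Ideal output time = 1.3 * 476 = 618.8 min
Performance = 618.8 / 967 * 100 = 64.0%

64.0%


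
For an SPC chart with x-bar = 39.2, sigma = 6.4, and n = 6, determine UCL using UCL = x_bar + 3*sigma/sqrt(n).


UCL = 39.2 + 3 * 6.4 / sqrt(6)

47.04


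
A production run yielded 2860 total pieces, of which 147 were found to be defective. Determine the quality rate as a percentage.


Formula: Quality Rate = Good Pieces / Total Pieces * 100
Good pieces = 2860 - 147 = 2713
QR = 2713 / 2860 * 100 = 94.9%

94.9%


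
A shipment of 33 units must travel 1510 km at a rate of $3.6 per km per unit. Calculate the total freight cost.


TC = dist * cost * units = 1510 * 3.6 * 33 = $179388.00

$179388.00


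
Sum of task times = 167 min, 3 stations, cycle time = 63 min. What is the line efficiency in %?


Formula: Efficiency = Sum of Task Times / (N_stations * CT) * 100
Total station capacity = 3 stations * 63 min = 189 min
Efficiency = 167 / 189 * 100 = 88.4%

88.4%


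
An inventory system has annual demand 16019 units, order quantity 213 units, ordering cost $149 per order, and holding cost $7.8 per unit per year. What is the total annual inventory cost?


TC = 16019/213 * 149 + 213/2 * 7.8

$12036.48


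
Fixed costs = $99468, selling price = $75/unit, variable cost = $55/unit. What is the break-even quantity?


Formula: BEQ = Fixed Costs / (Price - Variable Cost)
Contribution margin = $75 - $55 = $20/unit
BEQ = ceil($99468 / $20/unit) = ceil(4973.4) = 4974 units

4974 units


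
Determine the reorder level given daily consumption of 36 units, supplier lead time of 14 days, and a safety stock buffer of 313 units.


Formula: ROP = (Daily Demand * Lead Time) + Safety Stock
Demand during lead time = 36 * 14 = 504 units
ROP = 504 + 313 = 817 units

817 units


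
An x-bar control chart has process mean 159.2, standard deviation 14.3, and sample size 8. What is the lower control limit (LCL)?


LCL = 159.2 - 3 * 14.3 / sqrt(8)

144.03


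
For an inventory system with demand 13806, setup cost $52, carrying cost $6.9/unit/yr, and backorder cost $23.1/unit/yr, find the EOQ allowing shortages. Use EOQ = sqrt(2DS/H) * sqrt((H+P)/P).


Formula: EOQ* = sqrt(2DS/H) * sqrt((H+P)/P)
Base EOQ = sqrt(2*13806*52/6.9) = 456.17 units
Correction = sqrt((6.9+23.1)/23.1) = 1.13961
EOQ* = 456.17 * 1.13961 = 519.9 units

519.9 units


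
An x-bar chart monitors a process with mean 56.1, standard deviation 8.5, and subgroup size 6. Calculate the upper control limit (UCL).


UCL = 56.1 + 3 * 8.5 / sqrt(6)

66.51


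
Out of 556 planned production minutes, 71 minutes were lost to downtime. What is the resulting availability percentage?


Formula: Availability = (Planned Time - Downtime) / Planned Time * 100
Uptime = 556 - 71 = 485 min
Availability = 485 / 556 * 100 = 87.2%

87.2%


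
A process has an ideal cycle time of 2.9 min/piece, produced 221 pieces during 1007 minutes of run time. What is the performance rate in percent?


Formula: Performance = (Ideal CT * Total Count) / Run Time * 100
Ideal output time = 2.9 * 221 = 640.9 min
Performance = 640.9 / 1007 * 100 = 63.6%

63.6%


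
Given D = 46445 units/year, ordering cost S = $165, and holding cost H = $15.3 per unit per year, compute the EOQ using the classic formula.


Formula: EOQ = sqrt(2 * D * S / H)
Numerator: 2 * 46445 * 165 = 15326850
2DS/H = 15326850 / 15.3 = 1001754.9
EOQ = sqrt(1001754.9) = 1000.9 units

1000.9 units


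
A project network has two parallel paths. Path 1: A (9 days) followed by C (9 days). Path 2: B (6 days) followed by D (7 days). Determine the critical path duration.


Path 1 = 9 + 9 = 18 days
Path 2 = 6 + 7 = 13 days
Duration = max(18, 13) = 18 days

18 days


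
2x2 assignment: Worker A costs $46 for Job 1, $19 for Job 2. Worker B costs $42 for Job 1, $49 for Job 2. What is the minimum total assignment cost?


Option 1: A->1 + B->2 = $46 + $49 = $95
Option 2: A->2 + B->1 = $19 + $42 = $61
Min cost = min($95, $61) = $61

$61


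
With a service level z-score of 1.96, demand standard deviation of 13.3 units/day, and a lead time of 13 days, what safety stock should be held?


Formula: SS = z * sigma_d * sqrt(LT)
sqrt(LT) = sqrt(13) = 3.6056
SS = 1.96 * 13.3 * 3.6056
SS = 94.0 units

94.0 units


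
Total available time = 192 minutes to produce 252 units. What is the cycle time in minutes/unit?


Formula: CT = Available Time / Number of Units
CT = 192 min / 252 units
CT = 0.76 min/unit

0.76 min/unit


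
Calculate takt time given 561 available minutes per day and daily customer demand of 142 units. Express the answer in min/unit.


Formula: Takt Time = Available Production Time / Customer Demand
Takt = 561 min/day / 142 units/day
Takt = 3.95 min/unit

3.95 min/unit


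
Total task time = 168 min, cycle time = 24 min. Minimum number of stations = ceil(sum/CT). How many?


Formula: N_min = ceil(Sum of Task Times / Cycle Time)
N_min = ceil(168 min / 24 min) = ceil(7.0)
N_min = 7 stations

7


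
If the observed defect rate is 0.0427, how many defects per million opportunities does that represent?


DPMO = defect_rate * 1000000 = 0.0427 * 1000000

42700


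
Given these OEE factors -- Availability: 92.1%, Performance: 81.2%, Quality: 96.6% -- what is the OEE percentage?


Formula: OEE = Availability * Performance * Quality / 10000
A * P = 92.1% * 81.2% / 100 = 74.79%
OEE = 74.79% * 96.6% / 100 = 72.2%

72.2%


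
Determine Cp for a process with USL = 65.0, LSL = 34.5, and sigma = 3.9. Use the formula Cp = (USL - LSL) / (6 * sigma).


Cp = (65.0 - 34.5) / (6 * 3.9)

1.3


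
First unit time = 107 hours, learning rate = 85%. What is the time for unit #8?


Formula: T_n = T_1 * (learning_rate)^(log2(n)) where learning_rate = rate/100
Doublings = log2(8) = 3
T_n = 107 * 0.85^3
T_n = 107 * 0.6141 = 65.7 hours

65.7 hours


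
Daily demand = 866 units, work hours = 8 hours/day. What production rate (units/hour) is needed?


Formula: Production Rate = Daily Demand / Available Hours
Rate = 866 units/day / 8 hours/day
Rate = 108.3 units/hour

108.3 units/hour


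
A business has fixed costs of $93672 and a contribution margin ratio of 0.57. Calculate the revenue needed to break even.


Formula: BER = Fixed Costs / Contribution Margin Ratio
BER = $93672 / 0.57
BER = $164336.84 (to the nearest cent)

$164336.84


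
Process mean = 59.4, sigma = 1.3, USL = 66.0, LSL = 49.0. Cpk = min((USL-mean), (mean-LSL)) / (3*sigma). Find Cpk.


Cpu = (66.0 - 59.4) / (3 * 1.3) = 1.69
Cpl = (59.4 - 49.0) / (3 * 1.3) = 2.67
Cpk = min(1.69, 2.67) = 1.69

1.69


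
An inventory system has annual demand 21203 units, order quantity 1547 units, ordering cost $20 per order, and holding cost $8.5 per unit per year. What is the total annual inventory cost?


TC = 21203/1547 * 20 + 1547/2 * 8.5

$6848.87


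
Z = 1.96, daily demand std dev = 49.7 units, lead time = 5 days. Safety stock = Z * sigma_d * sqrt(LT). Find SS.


Formula: SS = z * sigma_d * sqrt(LT)
sqrt(LT) = sqrt(5) = 2.2361
SS = 1.96 * 49.7 * 2.2361
SS = 217.8 units

217.8 units


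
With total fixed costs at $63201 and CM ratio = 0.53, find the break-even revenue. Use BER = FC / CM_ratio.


Formula: BER = Fixed Costs / Contribution Margin Ratio
BER = $63201 / 0.53
BER = $119247.17 (to the nearest cent)

$119247.17


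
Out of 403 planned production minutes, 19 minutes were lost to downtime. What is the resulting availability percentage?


Formula: Availability = (Planned Time - Downtime) / Planned Time * 100
Uptime = 403 - 19 = 384 min
Availability = 384 / 403 * 100 = 95.3%

95.3%


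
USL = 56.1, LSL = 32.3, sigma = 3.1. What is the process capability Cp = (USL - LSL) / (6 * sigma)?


Cp = (56.1 - 32.3) / (6 * 3.1)

1.28


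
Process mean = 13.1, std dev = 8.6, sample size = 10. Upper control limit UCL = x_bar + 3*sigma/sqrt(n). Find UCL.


UCL = 13.1 + 3 * 8.6 / sqrt(10)

21.26


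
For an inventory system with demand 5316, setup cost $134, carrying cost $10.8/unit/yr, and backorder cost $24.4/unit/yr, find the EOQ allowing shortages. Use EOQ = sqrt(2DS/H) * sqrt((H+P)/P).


Formula: EOQ* = sqrt(2DS/H) * sqrt((H+P)/P)
Base EOQ = sqrt(2*5316*134/10.8) = 363.2 units
Correction = sqrt((10.8+24.4)/24.4) = 1.20109
EOQ* = 363.2 * 1.20109 = 436.2 units

436.2 units


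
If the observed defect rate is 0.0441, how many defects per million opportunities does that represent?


DPMO = defect_rate * 1000000 = 0.0441 * 1000000

44100


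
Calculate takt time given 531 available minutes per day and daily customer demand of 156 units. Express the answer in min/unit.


Formula: Takt Time = Available Production Time / Customer Demand
Takt = 531 min/day / 156 units/day
Takt = 3.4 min/unit

3.4 min/unit


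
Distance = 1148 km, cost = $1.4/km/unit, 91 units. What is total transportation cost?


TC = dist * cost * units = 1148 * 1.4 * 91 = $146255.20

$146255.20


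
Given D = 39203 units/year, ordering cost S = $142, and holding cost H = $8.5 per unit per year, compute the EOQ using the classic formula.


Formula: EOQ = sqrt(2 * D * S / H)
Numerator: 2 * 39203 * 142 = 11133652
2DS/H = 11133652 / 8.5 = 1309841.4
EOQ = sqrt(1309841.4) = 1144.5 units

1144.5 units


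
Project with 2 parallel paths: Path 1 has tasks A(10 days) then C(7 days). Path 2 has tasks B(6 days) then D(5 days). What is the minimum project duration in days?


Path 1 = 10 + 7 = 17 days
Path 2 = 6 + 5 = 11 days
Duration = max(17, 11) = 17 days

17 days


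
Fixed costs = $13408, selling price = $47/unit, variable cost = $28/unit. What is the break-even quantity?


Formula: BEQ = Fixed Costs / (Price - Variable Cost)
Contribution margin = $47 - $28 = $19/unit
BEQ = ceil($13408 / $19/unit) = ceil(705.68) = 706 units

706 units


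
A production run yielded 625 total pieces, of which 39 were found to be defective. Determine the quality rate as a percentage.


Formula: Quality Rate = Good Pieces / Total Pieces * 100
Good pieces = 625 - 39 = 586
QR = 586 / 625 * 100 = 93.8%

93.8%


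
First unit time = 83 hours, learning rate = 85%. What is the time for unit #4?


Formula: T_n = T_1 * (learning_rate)^(log2(n)) where learning_rate = rate/100
Doublings = log2(4) = 2
T_n = 83 * 0.85^2
T_n = 83 * 0.7225 = 60.0 hours

60.0 hours


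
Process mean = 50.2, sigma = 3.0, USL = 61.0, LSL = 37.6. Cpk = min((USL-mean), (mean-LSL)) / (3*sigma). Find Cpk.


Cpu = (61.0 - 50.2) / (3 * 3.0) = 1.2
Cpl = (50.2 - 37.6) / (3 * 3.0) = 1.4
Cpk = min(1.2, 1.4) = 1.2

1.2


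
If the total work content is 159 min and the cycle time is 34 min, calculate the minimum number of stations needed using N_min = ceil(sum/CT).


Formula: N_min = ceil(Sum of Task Times / Cycle Time)
N_min = ceil(159 min / 34 min) = ceil(4.6765)
N_min = 5 stations

5


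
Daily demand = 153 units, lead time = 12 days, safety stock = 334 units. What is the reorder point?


Formula: ROP = (Daily Demand * Lead Time) + Safety Stock
Demand during lead time = 153 * 12 = 1836 units
ROP = 1836 + 334 = 2170 units

2170 units


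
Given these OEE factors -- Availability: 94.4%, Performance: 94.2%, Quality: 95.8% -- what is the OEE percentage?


Formula: OEE = Availability * Performance * Quality / 10000
A * P = 94.4% * 94.2% / 100 = 88.92%
OEE = 88.92% * 95.8% / 100 = 85.2%

85.2%


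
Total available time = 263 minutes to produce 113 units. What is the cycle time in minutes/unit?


Formula: CT = Available Time / Number of Units
CT = 263 min / 113 units
CT = 2.33 min/unit

2.33 min/unit


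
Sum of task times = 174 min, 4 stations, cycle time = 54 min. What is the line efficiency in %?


Formula: Efficiency = Sum of Task Times / (N_stations * CT) * 100
Total station capacity = 4 stations * 54 min = 216 min
Efficiency = 174 / 216 * 100 = 80.6%

80.6%


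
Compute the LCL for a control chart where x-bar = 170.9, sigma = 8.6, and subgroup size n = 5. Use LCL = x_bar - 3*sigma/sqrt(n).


LCL = 170.9 - 3 * 8.6 / sqrt(5)

159.36


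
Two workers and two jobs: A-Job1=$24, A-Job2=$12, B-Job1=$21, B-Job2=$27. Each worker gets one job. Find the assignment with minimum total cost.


Option 1: A->1 + B->2 = $24 + $27 = $51
Option 2: A->2 + B->1 = $12 + $21 = $33
Min cost = min($51, $33) = $33

$33


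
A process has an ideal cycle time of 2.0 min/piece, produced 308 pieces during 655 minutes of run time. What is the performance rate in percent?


Formula: Performance = (Ideal CT * Total Count) / Run Time * 100
Ideal output time = 2.0 * 308 = 616.0 min
Performance = 616.0 / 655 * 100 = 94.0%

94.0%


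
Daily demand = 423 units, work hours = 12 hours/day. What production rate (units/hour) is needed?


Formula: Production Rate = Daily Demand / Available Hours
Rate = 423 units/day / 12 hours/day
Rate = 35.3 units/hour

35.3 units/hour


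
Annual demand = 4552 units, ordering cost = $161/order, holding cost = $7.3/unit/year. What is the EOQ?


Formula: EOQ = sqrt(2 * D * S / H)
Numerator: 2 * 4552 * 161 = 1465744
2DS/H = 1465744 / 7.3 = 200786.8
EOQ = sqrt(200786.8) = 448.1 units

448.1 units


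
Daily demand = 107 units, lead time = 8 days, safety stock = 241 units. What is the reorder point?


Formula: ROP = (Daily Demand * Lead Time) + Safety Stock
Demand during lead time = 107 * 8 = 856 units
ROP = 856 + 241 = 1097 units

1097 units


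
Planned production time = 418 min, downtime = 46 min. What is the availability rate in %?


Formula: Availability = (Planned Time - Downtime) / Planned Time * 100
Uptime = 418 - 46 = 372 min
Availability = 372 / 418 * 100 = 89.0%

89.0%


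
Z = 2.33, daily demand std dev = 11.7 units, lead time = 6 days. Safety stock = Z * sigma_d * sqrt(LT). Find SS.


Formula: SS = z * sigma_d * sqrt(LT)
sqrt(LT) = sqrt(6) = 2.4495
SS = 2.33 * 11.7 * 2.4495
SS = 66.8 units

66.8 units


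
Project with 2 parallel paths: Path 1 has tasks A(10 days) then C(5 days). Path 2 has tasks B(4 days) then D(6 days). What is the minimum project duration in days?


Path 1 = 10 + 5 = 15 days
Path 2 = 4 + 6 = 10 days
Duration = max(15, 10) = 15 days

15 days


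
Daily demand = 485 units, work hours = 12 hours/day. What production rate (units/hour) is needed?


Formula: Production Rate = Daily Demand / Available Hours
Rate = 485 units/day / 12 hours/day
Rate = 40.4 units/hour

40.4 units/hour


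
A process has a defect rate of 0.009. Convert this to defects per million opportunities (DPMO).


DPMO = defect_rate * 1000000 = 0.009 * 1000000

9000


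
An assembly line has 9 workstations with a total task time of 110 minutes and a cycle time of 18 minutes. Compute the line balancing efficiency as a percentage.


Formula: Efficiency = Sum of Task Times / (N_stations * CT) * 100
Total station capacity = 9 stations * 18 min = 162 min
Efficiency = 110 / 162 * 100 = 67.9%

67.9%


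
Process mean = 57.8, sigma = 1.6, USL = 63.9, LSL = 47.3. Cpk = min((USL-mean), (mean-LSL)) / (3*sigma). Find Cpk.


Cpu = (63.9 - 57.8) / (3 * 1.6) = 1.27
Cpl = (57.8 - 47.3) / (3 * 1.6) = 2.19
Cpk = min(1.27, 2.19) = 1.27

1.27


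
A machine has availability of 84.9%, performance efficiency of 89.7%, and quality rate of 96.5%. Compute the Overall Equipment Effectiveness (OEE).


Formula: OEE = Availability * Performance * Quality / 10000
A * P = 84.9% * 89.7% / 100 = 76.16%
OEE = 76.16% * 96.5% / 100 = 73.5%

73.5%


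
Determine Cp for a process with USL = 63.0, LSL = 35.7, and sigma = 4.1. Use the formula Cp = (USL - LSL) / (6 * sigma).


Cp = (63.0 - 35.7) / (6 * 4.1)

1.11


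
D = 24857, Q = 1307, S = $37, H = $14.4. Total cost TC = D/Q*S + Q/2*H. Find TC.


TC = 24857/1307 * 37 + 1307/2 * 14.4

$10114.08


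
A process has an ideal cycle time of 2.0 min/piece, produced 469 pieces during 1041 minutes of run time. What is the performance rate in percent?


Formula: Performance = (Ideal CT * Total Count) / Run Time * 100
Ideal output time = 2.0 * 469 = 938.0 min
Performance = 938.0 / 1041 * 100 = 90.1%

90.1%


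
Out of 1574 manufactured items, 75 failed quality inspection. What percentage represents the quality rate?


Formula: Quality Rate = Good Pieces / Total Pieces * 100
Good pieces = 1574 - 75 = 1499
QR = 1499 / 1574 * 100 = 95.2%

95.2%


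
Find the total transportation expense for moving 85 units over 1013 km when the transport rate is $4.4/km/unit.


TC = dist * cost * units = 1013 * 4.4 * 85 = $378862.00

$378862.00


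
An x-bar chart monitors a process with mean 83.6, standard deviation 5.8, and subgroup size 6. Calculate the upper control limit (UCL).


UCL = 83.6 + 3 * 5.8 / sqrt(6)

90.7


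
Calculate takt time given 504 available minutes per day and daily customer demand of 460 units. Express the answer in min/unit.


Formula: Takt Time = Available Production Time / Customer Demand
Takt = 504 min/day / 460 units/day
Takt = 1.1 min/unit

1.1 min/unit


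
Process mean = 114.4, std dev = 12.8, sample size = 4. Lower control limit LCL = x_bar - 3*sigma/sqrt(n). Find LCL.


LCL = 114.4 - 3 * 12.8 / sqrt(4)

95.2


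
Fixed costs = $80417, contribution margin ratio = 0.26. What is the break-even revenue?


Formula: BER = Fixed Costs / Contribution Margin Ratio
BER = $80417 / 0.26
BER = $309296.15 (to the nearest cent)

$309296.15


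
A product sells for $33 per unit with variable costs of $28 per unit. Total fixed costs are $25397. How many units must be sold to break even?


Formula: BEQ = Fixed Costs / (Price - Variable Cost)
Contribution margin = $33 - $28 = $5/unit
BEQ = ceil($25397 / $5/unit) = ceil(5079.4) = 5080 units

5080 units


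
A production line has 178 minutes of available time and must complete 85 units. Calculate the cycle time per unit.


Formula: CT = Available Time / Number of Units
CT = 178 min / 85 units
CT = 2.09 min/unit

2.09 min/unit


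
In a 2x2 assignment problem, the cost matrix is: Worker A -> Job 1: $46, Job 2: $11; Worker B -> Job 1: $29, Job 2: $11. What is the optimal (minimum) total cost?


Option 1: A->1 + B->2 = $46 + $11 = $57
Option 2: A->2 + B->1 = $11 + $29 = $40
Min cost = min($57, $40) = $40

$40


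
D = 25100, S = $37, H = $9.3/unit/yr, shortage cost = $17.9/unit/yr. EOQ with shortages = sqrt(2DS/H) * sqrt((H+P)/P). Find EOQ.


Formula: EOQ* = sqrt(2DS/H) * sqrt((H+P)/P)
Base EOQ = sqrt(2*25100*37/9.3) = 446.9 units
Correction = sqrt((9.3+17.9)/17.9) = 1.2327
EOQ* = 446.9 * 1.2327 = 550.9 units

550.9 units


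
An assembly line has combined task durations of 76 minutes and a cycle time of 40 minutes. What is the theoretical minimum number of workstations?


Formula: N_min = ceil(Sum of Task Times / Cycle Time)
N_min = ceil(76 min / 40 min) = ceil(1.9)
N_min = 2 stations

2


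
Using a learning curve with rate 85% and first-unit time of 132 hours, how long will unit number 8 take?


Formula: T_n = T_1 * (learning_rate)^(log2(n)) where learning_rate = rate/100
Doublings = log2(8) = 3
T_n = 132 * 0.85^3
T_n = 132 * 0.6141 = 81.1 hours

81.1 hours


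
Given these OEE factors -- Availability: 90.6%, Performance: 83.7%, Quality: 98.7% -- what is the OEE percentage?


Formula: OEE = Availability * Performance * Quality / 10000
A * P = 90.6% * 83.7% / 100 = 75.83%
OEE = 75.83% * 98.7% / 100 = 74.8%

74.8%


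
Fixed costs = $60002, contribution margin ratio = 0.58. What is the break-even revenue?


Formula: BER = Fixed Costs / Contribution Margin Ratio
BER = $60002 / 0.58
BER = $103451.72 (to the nearest cent)

$103451.72


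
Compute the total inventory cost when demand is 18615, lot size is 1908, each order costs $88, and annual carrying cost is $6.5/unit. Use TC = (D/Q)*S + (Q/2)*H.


TC = 18615/1908 * 88 + 1908/2 * 6.5

$7059.55


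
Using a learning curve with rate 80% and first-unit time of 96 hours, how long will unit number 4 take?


Formula: T_n = T_1 * (learning_rate)^(log2(n)) where learning_rate = rate/100
Doublings = log2(4) = 2
T_n = 96 * 0.8^2
T_n = 96 * 0.64 = 61.4 hours

61.4 hours


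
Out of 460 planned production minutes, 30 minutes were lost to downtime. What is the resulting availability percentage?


Formula: Availability = (Planned Time - Downtime) / Planned Time * 100
Uptime = 460 - 30 = 430 min
Availability = 430 / 460 * 100 = 93.5%

93.5%


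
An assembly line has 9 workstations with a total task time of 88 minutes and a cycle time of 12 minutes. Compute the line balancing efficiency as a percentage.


Formula: Efficiency = Sum of Task Times / (N_stations * CT) * 100
Total station capacity = 9 stations * 12 min = 108 min
Efficiency = 88 / 108 * 100 = 81.5%

81.5%


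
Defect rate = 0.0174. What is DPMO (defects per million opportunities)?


DPMO = defect_rate * 1000000 = 0.0174 * 1000000

17400


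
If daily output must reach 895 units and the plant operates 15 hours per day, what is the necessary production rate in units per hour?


Formula: Production Rate = Daily Demand / Available Hours
Rate = 895 units/day / 15 hours/day
Rate = 59.7 units/hour

59.7 units/hour


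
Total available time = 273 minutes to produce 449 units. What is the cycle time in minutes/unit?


Formula: CT = Available Time / Number of Units
CT = 273 min / 449 units
CT = 0.61 min/unit

0.61 min/unit


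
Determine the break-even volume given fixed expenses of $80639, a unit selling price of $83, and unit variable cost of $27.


Formula: BEQ = Fixed Costs / (Price - Variable Cost)
Contribution margin = $83 - $27 = $56/unit
BEQ = ceil($80639 / $56/unit) = ceil(1439.98) = 1440 units

1440 units


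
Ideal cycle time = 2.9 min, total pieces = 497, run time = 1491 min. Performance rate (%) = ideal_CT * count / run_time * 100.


Formula: Performance = (Ideal CT * Total Count) / Run Time * 100
Ideal output time = 2.9 * 497 = 1441.3 min
Performance = 1441.3 / 1491 * 100 = 96.7%

96.7%


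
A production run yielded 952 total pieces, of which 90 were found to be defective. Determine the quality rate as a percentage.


Formula: Quality Rate = Good Pieces / Total Pieces * 100
Good pieces = 952 - 90 = 862
QR = 862 / 952 * 100 = 90.5%

90.5%


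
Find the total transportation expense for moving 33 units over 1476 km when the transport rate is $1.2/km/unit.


TC = dist * cost * units = 1476 * 1.2 * 33 = $58449.60

$58449.60


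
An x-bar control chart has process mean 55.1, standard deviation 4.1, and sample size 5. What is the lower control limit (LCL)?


LCL = 55.1 - 3 * 4.1 / sqrt(5)

49.6


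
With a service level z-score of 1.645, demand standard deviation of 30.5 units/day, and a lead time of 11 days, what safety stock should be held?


Formula: SS = z * sigma_d * sqrt(LT)
sqrt(LT) = sqrt(11) = 3.3166
SS = 1.645 * 30.5 * 3.3166
SS = 166.4 units

166.4 units


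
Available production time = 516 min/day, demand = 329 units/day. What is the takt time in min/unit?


Formula: Takt Time = Available Production Time / Customer Demand
Takt = 516 min/day / 329 units/day
Takt = 1.57 min/unit

1.57 min/unit


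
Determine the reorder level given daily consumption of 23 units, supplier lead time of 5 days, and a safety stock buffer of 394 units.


Formula: ROP = (Daily Demand * Lead Time) + Safety Stock
Demand during lead time = 23 * 5 = 115 units
ROP = 115 + 394 = 509 units

509 units


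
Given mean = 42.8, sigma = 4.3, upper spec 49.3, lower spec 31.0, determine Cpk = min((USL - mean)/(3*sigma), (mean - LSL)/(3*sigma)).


Cpu = (49.3 - 42.8) / (3 * 4.3) = 0.5
Cpl = (42.8 - 31.0) / (3 * 4.3) = 0.91
Cpk = min(0.5, 0.91) = 0.5

0.5


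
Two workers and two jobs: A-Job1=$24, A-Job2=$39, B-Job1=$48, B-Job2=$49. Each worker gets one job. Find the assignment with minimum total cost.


Option 1: A->1 + B->2 = $24 + $49 = $73
Option 2: A->2 + B->1 = $39 + $48 = $87
Min cost = min($73, $87) = $73

$73


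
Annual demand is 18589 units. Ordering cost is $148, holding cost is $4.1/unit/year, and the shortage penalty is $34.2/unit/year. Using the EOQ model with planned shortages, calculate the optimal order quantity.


Formula: EOQ* = sqrt(2DS/H) * sqrt((H+P)/P)
Base EOQ = sqrt(2*18589*148/4.1) = 1158.46 units
Correction = sqrt((4.1+34.2)/34.2) = 1.05825
EOQ* = 1158.46 * 1.05825 = 1225.9 units

1225.9 units


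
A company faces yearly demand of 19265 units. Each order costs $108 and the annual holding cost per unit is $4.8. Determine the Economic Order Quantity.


Formula: EOQ = sqrt(2 * D * S / H)
Numerator: 2 * 19265 * 108 = 4161240
2DS/H = 4161240 / 4.8 = 866925.0
EOQ = sqrt(866925.0) = 931.1 units

931.1 units


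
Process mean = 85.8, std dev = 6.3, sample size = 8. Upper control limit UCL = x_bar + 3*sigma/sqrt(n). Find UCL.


UCL = 85.8 + 3 * 6.3 / sqrt(8)

92.48


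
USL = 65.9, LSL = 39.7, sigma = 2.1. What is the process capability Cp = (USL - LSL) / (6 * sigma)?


Cp = (65.9 - 39.7) / (6 * 2.1)

2.08


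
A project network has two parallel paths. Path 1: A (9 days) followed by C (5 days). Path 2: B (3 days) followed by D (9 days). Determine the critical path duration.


Path 1 = 9 + 5 = 14 days
Path 2 = 3 + 9 = 12 days
Duration = max(14, 12) = 14 days

14 days


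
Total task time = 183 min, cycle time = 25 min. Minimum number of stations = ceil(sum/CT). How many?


Formula: N_min = ceil(Sum of Task Times / Cycle Time)
N_min = ceil(183 min / 25 min) = ceil(7.32)
N_min = 8 stations

8


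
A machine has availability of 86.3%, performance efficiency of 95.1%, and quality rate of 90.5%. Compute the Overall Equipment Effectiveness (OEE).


Formula: OEE = Availability * Performance * Quality / 10000
A * P = 86.3% * 95.1% / 100 = 82.07%
OEE = 82.07% * 90.5% / 100 = 74.3%

74.3%


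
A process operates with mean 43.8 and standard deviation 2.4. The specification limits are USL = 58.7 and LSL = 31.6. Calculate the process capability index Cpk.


Cpu = (58.7 - 43.8) / (3 * 2.4) = 2.07
Cpl = (43.8 - 31.6) / (3 * 2.4) = 1.69
Cpk = min(2.07, 1.69) = 1.69

1.69


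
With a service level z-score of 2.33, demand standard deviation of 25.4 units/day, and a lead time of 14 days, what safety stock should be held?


Formula: SS = z * sigma_d * sqrt(LT)
sqrt(LT) = sqrt(14) = 3.7417
SS = 2.33 * 25.4 * 3.7417
SS = 221.4 units

221.4 units


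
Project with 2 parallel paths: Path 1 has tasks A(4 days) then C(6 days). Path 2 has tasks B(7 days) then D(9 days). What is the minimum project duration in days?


Path 1 = 4 + 6 = 10 days
Path 2 = 7 + 9 = 16 days
Duration = max(10, 16) = 16 days

16 days


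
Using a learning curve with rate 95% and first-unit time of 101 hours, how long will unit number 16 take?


Formula: T_n = T_1 * (learning_rate)^(log2(n)) where learning_rate = rate/100
Doublings = log2(16) = 4
T_n = 101 * 0.95^4
T_n = 101 * 0.8145 = 82.3 hours

82.3 hours


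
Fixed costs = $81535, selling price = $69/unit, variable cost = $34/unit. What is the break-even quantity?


Formula: BEQ = Fixed Costs / (Price - Variable Cost)
Contribution margin = $69 - $34 = $35/unit
BEQ = ceil($81535 / $35/unit) = ceil(2329.57) = 2330 units

2330 units


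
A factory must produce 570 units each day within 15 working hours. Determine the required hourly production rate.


Formula: Production Rate = Daily Demand / Available Hours
Rate = 570 units/day / 15 hours/day
Rate = 38.0 units/hour

38.0 units/hour


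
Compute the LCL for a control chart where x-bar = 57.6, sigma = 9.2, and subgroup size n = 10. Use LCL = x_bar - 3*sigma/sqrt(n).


LCL = 57.6 - 3 * 9.2 / sqrt(10)

48.87


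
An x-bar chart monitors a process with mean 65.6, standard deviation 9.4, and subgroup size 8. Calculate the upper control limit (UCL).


UCL = 65.6 + 3 * 9.4 / sqrt(8)

75.57


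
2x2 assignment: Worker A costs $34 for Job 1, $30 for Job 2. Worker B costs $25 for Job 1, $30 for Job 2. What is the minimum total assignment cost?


Option 1: A->1 + B->2 = $34 + $30 = $64
Option 2: A->2 + B->1 = $30 + $25 = $55
Min cost = min($64, $55) = $55

$55


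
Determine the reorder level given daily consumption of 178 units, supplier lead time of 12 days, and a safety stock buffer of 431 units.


Formula: ROP = (Daily Demand * Lead Time) + Safety Stock
Demand during lead time = 178 * 12 = 2136 units
ROP = 2136 + 431 = 2567 units

2567 units


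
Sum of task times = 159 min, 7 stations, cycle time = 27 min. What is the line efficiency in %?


Formula: Efficiency = Sum of Task Times / (N_stations * CT) * 100
Total station capacity = 7 stations * 27 min = 189 min
Efficiency = 159 / 189 * 100 = 84.1%

84.1%


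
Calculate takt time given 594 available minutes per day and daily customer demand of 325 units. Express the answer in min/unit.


Formula: Takt Time = Available Production Time / Customer Demand
Takt = 594 min/day / 325 units/day
Takt = 1.83 min/unit

1.83 min/unit


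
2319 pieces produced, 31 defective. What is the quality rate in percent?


Formula: Quality Rate = Good Pieces / Total Pieces * 100
Good pieces = 2319 - 31 = 2288
QR = 2288 / 2319 * 100 = 98.7%

98.7%


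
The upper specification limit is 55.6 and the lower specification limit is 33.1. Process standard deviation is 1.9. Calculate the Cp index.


Cp = (55.6 - 33.1) / (6 * 1.9)

1.97


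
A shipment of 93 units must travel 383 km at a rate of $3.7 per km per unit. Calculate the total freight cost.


TC = dist * cost * units = 383 * 3.7 * 93 = $131790.30

$131790.30


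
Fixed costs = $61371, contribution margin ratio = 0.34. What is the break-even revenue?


Formula: BER = Fixed Costs / Contribution Margin Ratio
BER = $61371 / 0.34
BER = $180502.94 (to the nearest cent)

$180502.94


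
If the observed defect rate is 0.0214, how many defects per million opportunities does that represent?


DPMO = defect_rate * 1000000 = 0.0214 * 1000000

21400


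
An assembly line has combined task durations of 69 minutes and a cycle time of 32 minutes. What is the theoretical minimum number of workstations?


Formula: N_min = ceil(Sum of Task Times / Cycle Time)
N_min = ceil(69 min / 32 min) = ceil(2.1562)
N_min = 3 stations

3


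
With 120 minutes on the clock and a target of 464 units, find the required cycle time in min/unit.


Formula: CT = Available Time / Number of Units
CT = 120 min / 464 units
CT = 0.26 min/unit

0.26 min/unit


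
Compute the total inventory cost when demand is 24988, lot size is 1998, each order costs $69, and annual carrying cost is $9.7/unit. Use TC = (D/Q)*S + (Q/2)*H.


TC = 24988/1998 * 69 + 1998/2 * 9.7

$10553.25


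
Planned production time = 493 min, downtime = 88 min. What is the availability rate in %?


Formula: Availability = (Planned Time - Downtime) / Planned Time * 100
Uptime = 493 - 88 = 405 min
Availability = 405 / 493 * 100 = 82.2%

82.2%


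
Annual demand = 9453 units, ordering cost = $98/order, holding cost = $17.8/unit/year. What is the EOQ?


Formula: EOQ = sqrt(2 * D * S / H)
Numerator: 2 * 9453 * 98 = 1852788
2DS/H = 1852788 / 17.8 = 104089.2
EOQ = sqrt(104089.2) = 322.6 units

322.6 units


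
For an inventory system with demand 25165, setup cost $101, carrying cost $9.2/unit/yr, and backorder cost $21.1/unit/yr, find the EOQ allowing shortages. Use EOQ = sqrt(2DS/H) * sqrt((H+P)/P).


Formula: EOQ* = sqrt(2DS/H) * sqrt((H+P)/P)
Base EOQ = sqrt(2*25165*101/9.2) = 743.33 units
Correction = sqrt((9.2+21.1)/21.1) = 1.19834
EOQ* = 743.33 * 1.19834 = 890.8 units

890.8 units


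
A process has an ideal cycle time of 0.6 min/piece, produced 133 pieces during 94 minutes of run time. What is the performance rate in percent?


Formula: Performance = (Ideal CT * Total Count) / Run Time * 100
Ideal output time = 0.6 * 133 = 79.8 min
Performance = 79.8 / 94 * 100 = 84.9%

84.9%


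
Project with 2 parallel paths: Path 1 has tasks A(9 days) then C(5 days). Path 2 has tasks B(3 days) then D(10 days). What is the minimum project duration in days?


Path 1 = 9 + 5 = 14 days
Path 2 = 3 + 10 = 13 days
Duration = max(14, 13) = 14 days

14 days


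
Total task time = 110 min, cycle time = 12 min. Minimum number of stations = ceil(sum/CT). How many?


Formula: N_min = ceil(Sum of Task Times / Cycle Time)
N_min = ceil(110 min / 12 min) = ceil(9.1667)
N_min = 10 stations

10


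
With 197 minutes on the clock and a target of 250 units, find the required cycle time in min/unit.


Formula: CT = Available Time / Number of Units
CT = 197 min / 250 units
CT = 0.79 min/unit

0.79 min/unit


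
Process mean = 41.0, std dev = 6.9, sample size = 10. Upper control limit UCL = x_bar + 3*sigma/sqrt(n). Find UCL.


UCL = 41.0 + 3 * 6.9 / sqrt(10)

47.55


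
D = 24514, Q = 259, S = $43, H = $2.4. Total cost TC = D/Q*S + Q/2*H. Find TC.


TC = 24514/259 * 43 + 259/2 * 2.4

$4380.69


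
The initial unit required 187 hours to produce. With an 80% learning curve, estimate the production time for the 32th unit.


Formula: T_n = T_1 * (learning_rate)^(log2(n)) where learning_rate = rate/100
Doublings = log2(32) = 5
T_n = 187 * 0.8^5
T_n = 187 * 0.3277 = 61.3 hours

61.3 hours


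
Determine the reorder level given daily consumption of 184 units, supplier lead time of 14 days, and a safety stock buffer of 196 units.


Formula: ROP = (Daily Demand * Lead Time) + Safety Stock
Demand during lead time = 184 * 14 = 2576 units
ROP = 2576 + 196 = 2772 units

2772 units


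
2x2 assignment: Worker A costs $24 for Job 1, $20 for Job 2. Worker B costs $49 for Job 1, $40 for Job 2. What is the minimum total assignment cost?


Option 1: A->1 + B->2 = $24 + $40 = $64
Option 2: A->2 + B->1 = $20 + $49 = $69
Min cost = min($64, $69) = $64

$64


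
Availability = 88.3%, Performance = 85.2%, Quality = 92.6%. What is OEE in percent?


Formula: OEE = Availability * Performance * Quality / 10000
A * P = 88.3% * 85.2% / 100 = 75.23%
OEE = 75.23% * 92.6% / 100 = 69.7%

69.7%


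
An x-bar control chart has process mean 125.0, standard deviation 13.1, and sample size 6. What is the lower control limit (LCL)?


LCL = 125.0 - 3 * 13.1 / sqrt(6)

108.96


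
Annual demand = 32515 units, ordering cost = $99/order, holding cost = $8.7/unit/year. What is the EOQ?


Formula: EOQ = sqrt(2 * D * S / H)
Numerator: 2 * 32515 * 99 = 6437970
2DS/H = 6437970 / 8.7 = 739996.6
EOQ = sqrt(739996.6) = 860.2 units

860.2 units


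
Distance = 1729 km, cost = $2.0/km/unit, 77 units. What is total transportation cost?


TC = dist * cost * units = 1729 * 2.0 * 77 = $266266.00

$266266.00


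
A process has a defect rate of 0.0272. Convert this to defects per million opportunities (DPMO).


DPMO = defect_rate * 1000000 = 0.0272 * 1000000

27200


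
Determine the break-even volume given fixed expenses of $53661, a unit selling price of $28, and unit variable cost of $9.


Formula: BEQ = Fixed Costs / (Price - Variable Cost)
Contribution margin = $28 - $9 = $19/unit
BEQ = ceil($53661 / $19/unit) = ceil(2824.26) = 2825 units

2825 units
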